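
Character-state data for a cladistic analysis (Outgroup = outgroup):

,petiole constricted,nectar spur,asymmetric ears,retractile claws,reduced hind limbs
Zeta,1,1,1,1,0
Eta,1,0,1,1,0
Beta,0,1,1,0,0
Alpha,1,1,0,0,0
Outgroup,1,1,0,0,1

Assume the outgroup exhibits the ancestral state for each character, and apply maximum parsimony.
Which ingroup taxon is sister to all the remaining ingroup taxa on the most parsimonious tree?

Character polarity is set by the outgroup: the derived state is whichever differs from the outgroup's state, so for petiole constricted, nectar spur, reduced hind limbs the derived state is '0', and for the remaining characters it is '1'.
petiole constricted: derived state '0' in Beta only — an autapomorphy, so it tells us nothing about relationships among taxa.
nectar spur: derived state '0' in Eta only — an autapomorphy, so it tells us nothing about relationships among taxa.
asymmetric ears (derived state '1') is shared by Beta, Eta, and Zeta — a synapomorphy uniting that clade.
retractile claws (derived state '1') is shared by Eta and Zeta — a synapomorphy uniting that clade.
All ingroup taxa share the derived state '0' for reduced hind limbs; it defines the ingroup but does not resolve relationships within it.
Most parsimonious ingroup topology: (((Zeta,Eta),Beta),Alpha).
Alpha is sister to the clade containing all other ingroup taxa, so it is the earliest-diverging (most basal) ingroup lineage.

Alpha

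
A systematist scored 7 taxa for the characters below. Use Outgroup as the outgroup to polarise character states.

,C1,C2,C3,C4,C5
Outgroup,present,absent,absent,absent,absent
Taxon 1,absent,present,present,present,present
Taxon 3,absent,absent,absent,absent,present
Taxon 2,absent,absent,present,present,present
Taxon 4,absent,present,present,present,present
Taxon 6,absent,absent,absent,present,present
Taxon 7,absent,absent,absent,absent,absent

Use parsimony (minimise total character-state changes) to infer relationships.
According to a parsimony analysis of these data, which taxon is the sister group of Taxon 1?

Taxon 4

Character polarity is set by the outgroup: the derived state is whichever differs from the outgroup's state, so for C1 the derived state is 'absent', and for the remaining characters it is 'present'.
All ingroup taxa share the derived state 'absent' for C1; it defines the ingroup but does not resolve relationships within it.
Only Taxon 1 and Taxon 4 show the derived state 'present' for C2, supporting them as a clade.
C3 (derived state 'present') is shared by Taxon 1, Taxon 2, and Taxon 4 — a synapomorphy uniting that clade.
Only Taxon 1, Taxon 2, Taxon 4, and Taxon 6 show the derived state 'present' for C4, supporting them as a clade.
C5 (derived state 'present') is shared by Taxon 1, Taxon 2, Taxon 3, Taxon 4, and Taxon 6 — a synapomorphy uniting that clade.
Most parsimonious ingroup topology: (((((Taxon 1,Taxon 4),Taxon 2),Taxon 6),Taxon 3),Taxon 7).
Taxon 1 and Taxon 4 form a cherry on this tree, so they are sister taxa.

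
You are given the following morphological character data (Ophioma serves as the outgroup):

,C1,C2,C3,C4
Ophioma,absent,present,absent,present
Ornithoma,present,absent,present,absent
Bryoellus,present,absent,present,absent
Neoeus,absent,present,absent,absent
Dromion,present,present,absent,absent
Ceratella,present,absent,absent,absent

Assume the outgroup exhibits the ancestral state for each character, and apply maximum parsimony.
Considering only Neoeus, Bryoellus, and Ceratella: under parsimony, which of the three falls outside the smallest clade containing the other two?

Character polarity is set by the outgroup: the derived state is whichever differs from the outgroup's state, so for C2, C4 the derived state is 'absent', and for the remaining characters it is 'present'.
C1 (derived state 'present') is shared by Bryoellus, Ceratella, Dromion, and Ornithoma — a synapomorphy uniting that clade.
C2: derived state 'absent' in Bryoellus, Ceratella, and Ornithoma only — synapomorphy for {Bryoellus, Ceratella, Ornithoma}.
Only Bryoellus and Ornithoma show the derived state 'present' for C3, supporting them as a clade.
All ingroup taxa share the derived state 'absent' for C4; it defines the ingroup but does not resolve relationships within it.
Most parsimonious ingroup topology: ((((Ornithoma,Bryoellus),Ceratella),Dromion),Neoeus).
Ceratella and Bryoellus share a more recent common ancestor with each other than either does with Neoeus, so Neoeus is the least closely related of the three.

Neoeus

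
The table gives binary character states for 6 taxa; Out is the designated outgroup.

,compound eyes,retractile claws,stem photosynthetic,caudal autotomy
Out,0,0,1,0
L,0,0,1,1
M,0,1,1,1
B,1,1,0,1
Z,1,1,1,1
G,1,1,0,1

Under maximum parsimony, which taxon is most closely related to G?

Character polarity is set by the outgroup: the derived state is whichever differs from the outgroup's state, so for stem photosynthetic the derived state is '0', and for the remaining characters it is '1'.
Only B, G, and Z show the derived state '1' for compound eyes, supporting them as a clade.
retractile claws: derived state '1' in B, G, M, and Z only — synapomorphy for {B, G, M, Z}.
stem photosynthetic (derived state '0') is shared by B and G — a synapomorphy uniting that clade.
caudal autotomy (derived state '1') is shared by all ingroup taxa — unites the whole ingroup.
Most parsimonious ingroup topology: ((((B,G),Z),M),L).
G and B form a cherry on this tree, so they are sister taxa.

B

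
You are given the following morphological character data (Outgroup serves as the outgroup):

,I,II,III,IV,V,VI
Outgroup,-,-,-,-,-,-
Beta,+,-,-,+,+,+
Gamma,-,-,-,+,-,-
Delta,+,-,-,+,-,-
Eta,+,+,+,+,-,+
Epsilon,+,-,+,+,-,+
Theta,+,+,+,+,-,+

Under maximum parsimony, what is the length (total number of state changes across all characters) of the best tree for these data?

The outgroup has state '-' for every character, so '+' is the derived state throughout.
Only Beta, Delta, Epsilon, Eta, and Theta show the derived state '+' for I, supporting them as a clade.
II (derived state '+') is shared by Eta and Theta — a synapomorphy uniting that clade.
III (derived state '+') is shared by Epsilon, Eta, and Theta — a synapomorphy uniting that clade.
All ingroup taxa share the derived state '+' for IV; it defines the ingroup but does not resolve relationships within it.
V: derived state '+' in Beta only — an autapomorphy, so it tells us nothing about relationships among taxa.
Only Beta, Epsilon, Eta, and Theta show the derived state '+' for VI, supporting them as a clade.
Most parsimonious ingroup topology: (((Beta,((Eta,Theta),Epsilon)),Delta),Gamma).
Changes per character on this tree: I: 1; II: 1; III: 1; IV: 1; V: 1; VI: 1.
Total = 6.

6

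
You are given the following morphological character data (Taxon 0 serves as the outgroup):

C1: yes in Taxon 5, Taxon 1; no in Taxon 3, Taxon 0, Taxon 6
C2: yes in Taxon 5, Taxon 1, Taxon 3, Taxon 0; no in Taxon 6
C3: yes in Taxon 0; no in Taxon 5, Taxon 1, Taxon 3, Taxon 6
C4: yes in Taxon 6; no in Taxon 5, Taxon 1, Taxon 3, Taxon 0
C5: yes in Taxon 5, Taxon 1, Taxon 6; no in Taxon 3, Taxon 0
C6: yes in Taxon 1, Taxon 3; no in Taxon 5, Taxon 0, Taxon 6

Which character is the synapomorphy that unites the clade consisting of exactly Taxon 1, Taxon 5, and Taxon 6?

Character polarity is set by the outgroup: the derived state is whichever differs from the outgroup's state, so for C2, C3 the derived state is 'no', and for the remaining characters it is 'yes'.
Only Taxon 1 and Taxon 5 show the derived state 'yes' for C1, supporting them as a clade.
C2 (derived state 'no') is unique to Taxon 6 (autapomorphy; uninformative for grouping).
C3 (derived state 'no') is shared by all ingroup taxa — unites the whole ingroup.
C4 (derived state 'yes') is unique to Taxon 6 (autapomorphy; uninformative for grouping).
C5 (derived state 'yes') is shared by Taxon 1, Taxon 5, and Taxon 6 — a synapomorphy uniting that clade.
C6 groups Taxon 1 and Taxon 3, which is incompatible with the clades supported by the remaining characters; treating it as convergent (homoplasy) costs fewer steps than any alternative tree.
Most parsimonious ingroup topology: (((Taxon 5,Taxon 1),Taxon 6),Taxon 3).
The clade {Taxon 1, Taxon 5, Taxon 6} is supported by C5: its derived state 'yes' occurs in exactly those taxa and in no other taxon (including the outgroup).

C5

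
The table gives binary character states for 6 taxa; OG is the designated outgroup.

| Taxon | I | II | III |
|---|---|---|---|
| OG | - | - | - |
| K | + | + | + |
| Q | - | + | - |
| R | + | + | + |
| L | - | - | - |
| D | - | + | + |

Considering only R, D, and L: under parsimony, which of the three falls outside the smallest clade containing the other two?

The outgroup has state '-' for every character, so '+' is the derived state throughout.
I: derived state '+' in K and R only — synapomorphy for {K, R}.
Only D, K, Q, and R show the derived state '+' for II, supporting them as a clade.
III (derived state '+') is shared by D, K, and R — a synapomorphy uniting that clade.
Most parsimonious ingroup topology: ((((K,R),D),Q),L).
D and R share a more recent common ancestor with each other than either does with L, so L is the least closely related of the three.

L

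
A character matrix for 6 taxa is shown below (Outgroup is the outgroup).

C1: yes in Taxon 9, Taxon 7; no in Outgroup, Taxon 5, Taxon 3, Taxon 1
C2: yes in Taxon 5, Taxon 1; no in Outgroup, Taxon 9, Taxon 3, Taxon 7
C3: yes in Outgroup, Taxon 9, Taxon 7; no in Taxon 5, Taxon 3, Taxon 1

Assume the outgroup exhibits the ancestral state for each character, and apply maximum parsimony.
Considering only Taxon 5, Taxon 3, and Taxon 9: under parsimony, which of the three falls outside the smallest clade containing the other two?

Character polarity is set by the outgroup: the derived state is whichever differs from the outgroup's state, so for C3 the derived state is 'no', and for the remaining characters it is 'yes'.
C1: derived state 'yes' in Taxon 7 and Taxon 9 only — synapomorphy for {Taxon 7, Taxon 9}.
C2: derived state 'yes' in Taxon 1 and Taxon 5 only — synapomorphy for {Taxon 1, Taxon 5}.
C3 (derived state 'no') is shared by Taxon 1, Taxon 3, and Taxon 5 — a synapomorphy uniting that clade.
Most parsimonious ingroup topology: (((Taxon 5,Taxon 1),Taxon 3),(Taxon 9,Taxon 7)).
Taxon 3 and Taxon 5 share a more recent common ancestor with each other than either does with Taxon 9, so Taxon 9 is the least closely related of the three.

Taxon 9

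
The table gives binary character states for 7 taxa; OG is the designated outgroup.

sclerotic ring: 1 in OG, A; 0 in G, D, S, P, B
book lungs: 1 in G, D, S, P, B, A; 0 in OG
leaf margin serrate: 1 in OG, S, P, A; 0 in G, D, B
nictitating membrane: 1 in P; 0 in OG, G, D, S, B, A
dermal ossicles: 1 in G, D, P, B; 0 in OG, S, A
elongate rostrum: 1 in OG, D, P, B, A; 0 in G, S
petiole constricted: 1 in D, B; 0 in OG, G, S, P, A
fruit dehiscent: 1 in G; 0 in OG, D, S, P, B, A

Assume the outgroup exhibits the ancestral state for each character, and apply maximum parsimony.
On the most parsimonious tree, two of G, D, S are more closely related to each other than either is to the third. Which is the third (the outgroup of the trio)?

S

Character polarity is set by the outgroup: the derived state is whichever differs from the outgroup's state, so for sclerotic ring, leaf margin serrate, elongate rostrum the derived state is '0', and for the remaining characters it is '1'.
sclerotic ring: derived state '0' in B, D, G, P, and S only — synapomorphy for {B, D, G, P, S}.
All ingroup taxa share the derived state '1' for book lungs; it defines the ingroup but does not resolve relationships within it.
leaf margin serrate: derived state '0' in B, D, and G only — synapomorphy for {B, D, G}.
nictitating membrane: derived state '1' in P only — an autapomorphy, so it tells us nothing about relationships among taxa.
dermal ossicles: derived state '1' in B, D, G, and P only — synapomorphy for {B, D, G, P}.
elongate rostrum (state '0') occurs in G and S but conflicts with the nesting implied by the other characters — most parsimoniously interpreted as homoplasy.
Only B and D show the derived state '1' for petiole constricted, supporting them as a clade.
fruit dehiscent: derived state '1' in G only — an autapomorphy, so it tells us nothing about relationships among taxa.
Most parsimonious ingroup topology: ((((G,(D,B)),P),S),A).
G and D share a more recent common ancestor with each other than either does with S, so S is the least closely related of the three.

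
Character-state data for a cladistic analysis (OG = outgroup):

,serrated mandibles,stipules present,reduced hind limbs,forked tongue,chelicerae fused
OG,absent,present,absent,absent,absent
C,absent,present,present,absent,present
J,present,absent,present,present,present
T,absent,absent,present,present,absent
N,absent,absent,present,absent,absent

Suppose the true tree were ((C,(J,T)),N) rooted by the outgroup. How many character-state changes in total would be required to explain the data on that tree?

7

Map each character onto ((C,(J,T)),N) (rooted by OG) and count the minimum state changes it requires (Fitch parsimony):
serrated mandibles: 1; stipules present: 2; reduced hind limbs: 1; forked tongue: 1; chelicerae fused: 2.
Total tree length = 7.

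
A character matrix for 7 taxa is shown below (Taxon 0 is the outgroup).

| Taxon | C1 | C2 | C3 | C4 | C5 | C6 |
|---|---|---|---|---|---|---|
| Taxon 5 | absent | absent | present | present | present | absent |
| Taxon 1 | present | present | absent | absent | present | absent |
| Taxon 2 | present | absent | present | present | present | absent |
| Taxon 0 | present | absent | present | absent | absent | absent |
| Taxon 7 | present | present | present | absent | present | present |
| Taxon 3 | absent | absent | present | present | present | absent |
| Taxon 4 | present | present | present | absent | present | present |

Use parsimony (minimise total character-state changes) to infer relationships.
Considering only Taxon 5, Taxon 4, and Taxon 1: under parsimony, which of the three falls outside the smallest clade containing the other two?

Taxon 5

Character polarity is set by the outgroup: the derived state is whichever differs from the outgroup's state, so for C1, C3 the derived state is 'absent', and for the remaining characters it is 'present'.
Only Taxon 3 and Taxon 5 show the derived state 'absent' for C1, supporting them as a clade.
Only Taxon 1, Taxon 4, and Taxon 7 show the derived state 'present' for C2, supporting them as a clade.
C3 (derived state 'absent') is unique to Taxon 1 (autapomorphy; uninformative for grouping).
C4: derived state 'present' in Taxon 2, Taxon 3, and Taxon 5 only — synapomorphy for {Taxon 2, Taxon 3, Taxon 5}.
All ingroup taxa share the derived state 'present' for C5; it defines the ingroup but does not resolve relationships within it.
C6: derived state 'present' in Taxon 4 and Taxon 7 only — synapomorphy for {Taxon 4, Taxon 7}.
Most parsimonious ingroup topology: ((Taxon 2,(Taxon 5,Taxon 3)),((Taxon 4,Taxon 7),Taxon 1)).
Taxon 1 and Taxon 4 share a more recent common ancestor with each other than either does with Taxon 5, so Taxon 5 is the least closely related of the three.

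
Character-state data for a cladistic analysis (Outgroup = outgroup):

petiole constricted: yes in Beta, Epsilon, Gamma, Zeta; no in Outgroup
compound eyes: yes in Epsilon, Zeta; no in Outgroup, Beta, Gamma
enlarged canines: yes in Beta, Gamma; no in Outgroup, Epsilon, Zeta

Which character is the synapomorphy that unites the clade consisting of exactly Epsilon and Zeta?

compound eyes

The outgroup has state 'no' for every character, so 'yes' is the derived state throughout.
All ingroup taxa share the derived state 'yes' for petiole constricted; it defines the ingroup but does not resolve relationships within it.
compound eyes (derived state 'yes') is shared by Epsilon and Zeta — a synapomorphy uniting that clade.
Only Beta and Gamma show the derived state 'yes' for enlarged canines, supporting them as a clade.
Most parsimonious ingroup topology: ((Beta,Gamma),(Epsilon,Zeta)).
The clade {Epsilon, Zeta} is supported by compound eyes: its derived state 'yes' occurs in exactly those taxa and in no other taxon (including the outgroup).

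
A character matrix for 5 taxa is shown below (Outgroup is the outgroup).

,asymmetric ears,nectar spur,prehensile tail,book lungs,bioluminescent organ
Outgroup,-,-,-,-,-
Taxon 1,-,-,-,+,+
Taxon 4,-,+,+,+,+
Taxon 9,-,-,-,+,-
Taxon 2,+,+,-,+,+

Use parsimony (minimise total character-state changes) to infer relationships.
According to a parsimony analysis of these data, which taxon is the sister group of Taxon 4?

The outgroup has state '-' for every character, so '+' is the derived state throughout.
asymmetric ears (derived state '+') is unique to Taxon 2 (autapomorphy; uninformative for grouping).
Only Taxon 2 and Taxon 4 show the derived state '+' for nectar spur, supporting them as a clade.
prehensile tail: derived state '+' in Taxon 4 only — an autapomorphy, so it tells us nothing about relationships among taxa.
book lungs (derived state '+') is shared by all ingroup taxa — unites the whole ingroup.
bioluminescent organ: derived state '+' in Taxon 1, Taxon 2, and Taxon 4 only — synapomorphy for {Taxon 1, Taxon 2, Taxon 4}.
Most parsimonious ingroup topology: ((Taxon 1,(Taxon 4,Taxon 2)),Taxon 9).
Taxon 4 and Taxon 2 form a cherry on this tree, so they are sister taxa.

Taxon 2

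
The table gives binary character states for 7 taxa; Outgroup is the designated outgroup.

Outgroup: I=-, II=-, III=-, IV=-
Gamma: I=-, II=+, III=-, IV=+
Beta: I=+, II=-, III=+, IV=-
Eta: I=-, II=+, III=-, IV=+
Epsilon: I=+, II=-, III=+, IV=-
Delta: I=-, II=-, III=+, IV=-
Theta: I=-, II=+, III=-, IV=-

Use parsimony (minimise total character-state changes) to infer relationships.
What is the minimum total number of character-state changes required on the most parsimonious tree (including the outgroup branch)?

The outgroup has state '-' for every character, so '+' is the derived state throughout.
I (derived state '+') is shared by Beta and Epsilon — a synapomorphy uniting that clade.
II (derived state '+') is shared by Eta, Gamma, and Theta — a synapomorphy uniting that clade.
III: derived state '+' in Beta, Delta, and Epsilon only — synapomorphy for {Beta, Delta, Epsilon}.
Only Eta and Gamma show the derived state '+' for IV, supporting them as a clade.
Most parsimonious ingroup topology: (((Gamma,Eta),Theta),((Beta,Epsilon),Delta)).
Changes per character on this tree: I: 1; II: 1; III: 1; IV: 1.
Total = 4.

4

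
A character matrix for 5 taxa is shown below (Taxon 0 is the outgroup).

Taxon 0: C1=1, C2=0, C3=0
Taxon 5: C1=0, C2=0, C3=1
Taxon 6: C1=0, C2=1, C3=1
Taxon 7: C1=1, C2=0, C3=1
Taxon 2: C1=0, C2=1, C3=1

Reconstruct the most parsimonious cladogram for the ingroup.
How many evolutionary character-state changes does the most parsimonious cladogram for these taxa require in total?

Character polarity is set by the outgroup: the derived state is whichever differs from the outgroup's state, so for C1 the derived state is '0', and for the remaining characters it is '1'.
C1: derived state '0' in Taxon 2, Taxon 5, and Taxon 6 only — synapomorphy for {Taxon 2, Taxon 5, Taxon 6}.
C2 (derived state '1') is shared by Taxon 2 and Taxon 6 — a synapomorphy uniting that clade.
C3 (derived state '1') is shared by all ingroup taxa — unites the whole ingroup.
Most parsimonious ingroup topology: ((Taxon 5,(Taxon 6,Taxon 2)),Taxon 7).
Changes per character on this tree: C1: 1; C2: 1; C3: 1.
Total = 3.

3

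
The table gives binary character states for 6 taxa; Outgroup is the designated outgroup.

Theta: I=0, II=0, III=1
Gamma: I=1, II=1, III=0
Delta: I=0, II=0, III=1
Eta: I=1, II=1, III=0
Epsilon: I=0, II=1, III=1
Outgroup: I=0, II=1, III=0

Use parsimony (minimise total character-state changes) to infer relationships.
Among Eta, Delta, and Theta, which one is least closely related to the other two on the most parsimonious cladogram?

Eta

Character polarity is set by the outgroup: the derived state is whichever differs from the outgroup's state, so for II the derived state is '0', and for the remaining characters it is '1'.
I: derived state '1' in Eta and Gamma only — synapomorphy for {Eta, Gamma}.
II: derived state '0' in Delta and Theta only — synapomorphy for {Delta, Theta}.
III: derived state '1' in Delta, Epsilon, and Theta only — synapomorphy for {Delta, Epsilon, Theta}.
Most parsimonious ingroup topology: (((Delta,Theta),Epsilon),(Gamma,Eta)).
Theta and Delta share a more recent common ancestor with each other than either does with Eta, so Eta is the least closely related of the three.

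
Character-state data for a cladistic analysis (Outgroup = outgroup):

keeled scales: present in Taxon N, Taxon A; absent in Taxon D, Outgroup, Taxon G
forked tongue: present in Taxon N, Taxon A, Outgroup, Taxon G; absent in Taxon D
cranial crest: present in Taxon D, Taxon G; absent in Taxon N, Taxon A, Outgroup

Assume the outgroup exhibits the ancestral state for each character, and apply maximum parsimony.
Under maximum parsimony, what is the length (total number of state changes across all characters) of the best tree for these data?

3

Character polarity is set by the outgroup: the derived state is whichever differs from the outgroup's state, so for forked tongue the derived state is 'absent', and for the remaining characters it is 'present'.
Only Taxon A and Taxon N show the derived state 'present' for keeled scales, supporting them as a clade.
forked tongue (derived state 'absent') is unique to Taxon D (autapomorphy; uninformative for grouping).
Only Taxon D and Taxon G show the derived state 'present' for cranial crest, supporting them as a clade.
Most parsimonious ingroup topology: ((Taxon D,Taxon G),(Taxon A,Taxon N)).
Changes per character on this tree: keeled scales: 1; forked tongue: 1; cranial crest: 1.
Total = 3.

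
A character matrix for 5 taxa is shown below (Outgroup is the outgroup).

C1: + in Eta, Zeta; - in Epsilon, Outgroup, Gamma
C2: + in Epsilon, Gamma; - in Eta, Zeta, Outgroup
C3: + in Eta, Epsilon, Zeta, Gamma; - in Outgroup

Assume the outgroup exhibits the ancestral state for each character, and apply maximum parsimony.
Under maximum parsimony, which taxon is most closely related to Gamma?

The outgroup has state '-' for every character, so '+' is the derived state throughout.
Only Eta and Zeta show the derived state '+' for C1, supporting them as a clade.
Only Epsilon and Gamma show the derived state '+' for C2, supporting them as a clade.
All ingroup taxa share the derived state '+' for C3; it defines the ingroup but does not resolve relationships within it.
Most parsimonious ingroup topology: ((Eta,Zeta),(Epsilon,Gamma)).
Gamma and Epsilon form a cherry on this tree, so they are sister taxa.

Epsilon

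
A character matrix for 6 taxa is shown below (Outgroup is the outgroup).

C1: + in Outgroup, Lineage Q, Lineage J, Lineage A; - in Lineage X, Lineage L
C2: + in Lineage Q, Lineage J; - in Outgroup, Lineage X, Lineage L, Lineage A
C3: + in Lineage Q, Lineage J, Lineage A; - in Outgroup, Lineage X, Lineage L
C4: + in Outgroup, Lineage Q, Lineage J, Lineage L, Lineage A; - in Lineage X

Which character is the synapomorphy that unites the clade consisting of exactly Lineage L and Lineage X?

C1

Character polarity is set by the outgroup: the derived state is whichever differs from the outgroup's state, so for C1, C4 the derived state is '-', and for the remaining characters it is '+'.
C1: derived state '-' in Lineage L and Lineage X only — synapomorphy for {Lineage L, Lineage X}.
C2: derived state '+' in Lineage J and Lineage Q only — synapomorphy for {Lineage J, Lineage Q}.
C3: derived state '+' in Lineage A, Lineage J, and Lineage Q only — synapomorphy for {Lineage A, Lineage J, Lineage Q}.
C4: derived state '-' in Lineage X only — an autapomorphy, so it tells us nothing about relationships among taxa.
Most parsimonious ingroup topology: ((Lineage X,Lineage L),((Lineage Q,Lineage J),Lineage A)).
The clade {Lineage L, Lineage X} is supported by C1: its derived state '-' occurs in exactly those taxa and in no other taxon (including the outgroup).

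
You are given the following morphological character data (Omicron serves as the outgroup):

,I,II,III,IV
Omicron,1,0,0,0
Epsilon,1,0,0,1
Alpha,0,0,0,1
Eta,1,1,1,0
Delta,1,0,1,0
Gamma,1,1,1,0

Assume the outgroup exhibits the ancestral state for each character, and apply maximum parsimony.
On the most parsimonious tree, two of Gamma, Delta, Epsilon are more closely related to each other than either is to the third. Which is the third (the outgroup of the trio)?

Character polarity is set by the outgroup: the derived state is whichever differs from the outgroup's state, so for I the derived state is '0', and for the remaining characters it is '1'.
I: derived state '0' in Alpha only — an autapomorphy, so it tells us nothing about relationships among taxa.
Only Eta and Gamma show the derived state '1' for II, supporting them as a clade.
Only Delta, Eta, and Gamma show the derived state '1' for III, supporting them as a clade.
IV (derived state '1') is shared by Alpha and Epsilon — a synapomorphy uniting that clade.
Most parsimonious ingroup topology: ((Epsilon,Alpha),((Eta,Gamma),Delta)).
Delta and Gamma share a more recent common ancestor with each other than either does with Epsilon, so Epsilon is the least closely related of the three.

Epsilon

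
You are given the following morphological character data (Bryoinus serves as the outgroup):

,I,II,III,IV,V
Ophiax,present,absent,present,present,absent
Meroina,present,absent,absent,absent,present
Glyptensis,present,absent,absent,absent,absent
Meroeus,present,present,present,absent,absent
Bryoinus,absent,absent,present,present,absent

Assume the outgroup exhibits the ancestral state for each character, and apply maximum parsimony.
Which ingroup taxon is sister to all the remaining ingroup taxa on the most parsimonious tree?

Ophiax

Character polarity is set by the outgroup: the derived state is whichever differs from the outgroup's state, so for III, IV the derived state is 'absent', and for the remaining characters it is 'present'.
I (derived state 'present') is shared by all ingroup taxa — unites the whole ingroup.
II: derived state 'present' in Meroeus only — an autapomorphy, so it tells us nothing about relationships among taxa.
Only Glyptensis and Meroina show the derived state 'absent' for III, supporting them as a clade.
IV: derived state 'absent' in Glyptensis, Meroeus, and Meroina only — synapomorphy for {Glyptensis, Meroeus, Meroina}.
V (derived state 'present') is unique to Meroina (autapomorphy; uninformative for grouping).
Most parsimonious ingroup topology: (((Meroina,Glyptensis),Meroeus),Ophiax).
Ophiax is sister to the clade containing all other ingroup taxa, so it is the earliest-diverging (most basal) ingroup lineage.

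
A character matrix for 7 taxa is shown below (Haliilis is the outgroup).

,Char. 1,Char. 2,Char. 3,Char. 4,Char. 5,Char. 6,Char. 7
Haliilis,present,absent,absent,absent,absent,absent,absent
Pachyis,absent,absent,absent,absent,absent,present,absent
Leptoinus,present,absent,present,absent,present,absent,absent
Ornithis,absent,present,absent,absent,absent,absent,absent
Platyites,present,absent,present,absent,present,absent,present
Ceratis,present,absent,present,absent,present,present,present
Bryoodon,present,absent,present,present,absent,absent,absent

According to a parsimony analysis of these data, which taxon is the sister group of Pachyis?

Character polarity is set by the outgroup: the derived state is whichever differs from the outgroup's state, so for Char. 1 the derived state is 'absent', and for the remaining characters it is 'present'.
Only Ornithis and Pachyis show the derived state 'absent' for Char. 1, supporting them as a clade.
Char. 2 (derived state 'present') is unique to Ornithis (autapomorphy; uninformative for grouping).
Char. 3: derived state 'present' in Bryoodon, Ceratis, Leptoinus, and Platyites only — synapomorphy for {Bryoodon, Ceratis, Leptoinus, Platyites}.
Char. 4 (derived state 'present') is unique to Bryoodon (autapomorphy; uninformative for grouping).
Char. 5 (derived state 'present') is shared by Ceratis, Leptoinus, and Platyites — a synapomorphy uniting that clade.
Char. 6 (state 'present') occurs in Ceratis and Pachyis but conflicts with the nesting implied by the other characters — most parsimoniously interpreted as homoplasy.
Char. 7: derived state 'present' in Ceratis and Platyites only — synapomorphy for {Ceratis, Platyites}.
Most parsimonious ingroup topology: ((Pachyis,Ornithis),((Leptoinus,(Platyites,Ceratis)),Bryoodon)).
Pachyis and Ornithis form a cherry on this tree, so they are sister taxa.

Ornithis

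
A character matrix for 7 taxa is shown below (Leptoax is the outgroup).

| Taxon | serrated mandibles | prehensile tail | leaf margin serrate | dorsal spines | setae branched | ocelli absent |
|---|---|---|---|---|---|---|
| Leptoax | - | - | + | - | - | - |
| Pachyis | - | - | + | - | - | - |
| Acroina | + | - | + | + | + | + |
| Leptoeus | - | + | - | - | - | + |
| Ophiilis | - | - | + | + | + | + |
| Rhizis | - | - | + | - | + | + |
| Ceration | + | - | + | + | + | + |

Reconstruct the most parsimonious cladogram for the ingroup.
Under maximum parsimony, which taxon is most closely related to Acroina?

Ceration

Character polarity is set by the outgroup: the derived state is whichever differs from the outgroup's state, so for leaf margin serrate the derived state is '-', and for the remaining characters it is '+'.
serrated mandibles (derived state '+') is shared by Acroina and Ceration — a synapomorphy uniting that clade.
prehensile tail (derived state '+') is unique to Leptoeus (autapomorphy; uninformative for grouping).
leaf margin serrate: derived state '-' in Leptoeus only — an autapomorphy, so it tells us nothing about relationships among taxa.
Only Acroina, Ceration, and Ophiilis show the derived state '+' for dorsal spines, supporting them as a clade.
Only Acroina, Ceration, Ophiilis, and Rhizis show the derived state '+' for setae branched, supporting them as a clade.
Only Acroina, Ceration, Leptoeus, Ophiilis, and Rhizis show the derived state '+' for ocelli absent, supporting them as a clade.
Most parsimonious ingroup topology: (Pachyis,((((Acroina,Ceration),Ophiilis),Rhizis),Leptoeus)).
Acroina and Ceration form a cherry on this tree, so they are sister taxa.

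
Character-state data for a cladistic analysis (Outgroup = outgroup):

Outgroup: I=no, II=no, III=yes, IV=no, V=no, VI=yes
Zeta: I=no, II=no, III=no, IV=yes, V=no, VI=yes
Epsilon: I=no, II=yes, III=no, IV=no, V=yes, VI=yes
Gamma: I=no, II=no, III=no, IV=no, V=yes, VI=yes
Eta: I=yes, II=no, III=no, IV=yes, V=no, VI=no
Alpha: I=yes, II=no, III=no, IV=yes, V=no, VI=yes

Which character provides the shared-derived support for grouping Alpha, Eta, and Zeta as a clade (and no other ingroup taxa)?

IV

Character polarity is set by the outgroup: the derived state is whichever differs from the outgroup's state, so for III, VI the derived state is 'no', and for the remaining characters it is 'yes'.
I (derived state 'yes') is shared by Alpha and Eta — a synapomorphy uniting that clade.
II: derived state 'yes' in Epsilon only — an autapomorphy, so it tells us nothing about relationships among taxa.
All ingroup taxa share the derived state 'no' for III; it defines the ingroup but does not resolve relationships within it.
IV (derived state 'yes') is shared by Alpha, Eta, and Zeta — a synapomorphy uniting that clade.
V: derived state 'yes' in Epsilon and Gamma only — synapomorphy for {Epsilon, Gamma}.
VI (derived state 'no') is unique to Eta (autapomorphy; uninformative for grouping).
Most parsimonious ingroup topology: ((Zeta,(Eta,Alpha)),(Epsilon,Gamma)).
The clade {Alpha, Eta, Zeta} is supported by IV: its derived state 'yes' occurs in exactly those taxa and in no other taxon (including the outgroup).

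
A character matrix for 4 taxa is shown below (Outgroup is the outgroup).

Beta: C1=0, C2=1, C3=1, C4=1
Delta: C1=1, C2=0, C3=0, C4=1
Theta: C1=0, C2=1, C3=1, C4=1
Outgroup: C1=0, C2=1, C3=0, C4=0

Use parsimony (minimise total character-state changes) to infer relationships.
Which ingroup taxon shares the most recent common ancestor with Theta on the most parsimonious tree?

Beta

Character polarity is set by the outgroup: the derived state is whichever differs from the outgroup's state, so for C2 the derived state is '0', and for the remaining characters it is '1'.
C1 (derived state '1') is unique to Delta (autapomorphy; uninformative for grouping).
C2: derived state '0' in Delta only — an autapomorphy, so it tells us nothing about relationships among taxa.
C3: derived state '1' in Beta and Theta only — synapomorphy for {Beta, Theta}.
C4 (derived state '1') is shared by all ingroup taxa — unites the whole ingroup.
Most parsimonious ingroup topology: (Delta,(Beta,Theta)).
Theta and Beta form a cherry on this tree, so they are sister taxa.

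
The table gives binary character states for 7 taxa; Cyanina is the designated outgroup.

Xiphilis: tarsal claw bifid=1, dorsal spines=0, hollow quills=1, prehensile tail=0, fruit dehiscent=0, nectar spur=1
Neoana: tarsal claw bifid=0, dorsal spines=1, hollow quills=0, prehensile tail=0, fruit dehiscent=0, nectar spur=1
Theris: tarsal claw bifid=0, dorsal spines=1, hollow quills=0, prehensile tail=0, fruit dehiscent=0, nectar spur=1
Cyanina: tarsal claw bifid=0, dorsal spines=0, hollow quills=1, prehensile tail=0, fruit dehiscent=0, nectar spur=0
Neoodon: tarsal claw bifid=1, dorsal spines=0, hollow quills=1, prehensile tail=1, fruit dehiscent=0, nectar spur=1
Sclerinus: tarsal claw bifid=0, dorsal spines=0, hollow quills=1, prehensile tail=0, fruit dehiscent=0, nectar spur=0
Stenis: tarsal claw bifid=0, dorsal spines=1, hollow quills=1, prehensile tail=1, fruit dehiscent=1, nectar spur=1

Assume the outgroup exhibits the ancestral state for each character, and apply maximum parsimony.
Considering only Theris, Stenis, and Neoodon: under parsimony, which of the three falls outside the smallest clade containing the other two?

Character polarity is set by the outgroup: the derived state is whichever differs from the outgroup's state, so for hollow quills the derived state is '0', and for the remaining characters it is '1'.
tarsal claw bifid: derived state '1' in Neoodon and Xiphilis only — synapomorphy for {Neoodon, Xiphilis}.
dorsal spines (derived state '1') is shared by Neoana, Stenis, and Theris — a synapomorphy uniting that clade.
Only Neoana and Theris show the derived state '0' for hollow quills, supporting them as a clade.
prehensile tail groups Neoodon and Stenis, which is incompatible with the clades supported by the remaining characters; treating it as convergent (homoplasy) costs fewer steps than any alternative tree.
fruit dehiscent: derived state '1' in Stenis only — an autapomorphy, so it tells us nothing about relationships among taxa.
Only Neoana, Neoodon, Stenis, Theris, and Xiphilis show the derived state '1' for nectar spur, supporting them as a clade.
Most parsimonious ingroup topology: (((Stenis,(Theris,Neoana)),(Neoodon,Xiphilis)),Sclerinus).
Theris and Stenis share a more recent common ancestor with each other than either does with Neoodon, so Neoodon is the least closely related of the three.

Neoodon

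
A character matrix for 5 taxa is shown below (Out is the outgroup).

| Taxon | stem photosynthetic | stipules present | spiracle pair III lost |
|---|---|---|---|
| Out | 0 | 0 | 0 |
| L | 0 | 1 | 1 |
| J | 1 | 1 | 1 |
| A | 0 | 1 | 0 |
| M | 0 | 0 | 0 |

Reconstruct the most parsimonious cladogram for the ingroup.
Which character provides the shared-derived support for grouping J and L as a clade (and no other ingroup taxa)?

spiracle pair III lost

The outgroup has state '0' for every character, so '1' is the derived state throughout.
stem photosynthetic (derived state '1') is unique to J (autapomorphy; uninformative for grouping).
stipules present (derived state '1') is shared by A, J, and L — a synapomorphy uniting that clade.
Only J and L show the derived state '1' for spiracle pair III lost, supporting them as a clade.
Most parsimonious ingroup topology: (((L,J),A),M).
The clade {J, L} is supported by spiracle pair III lost: its derived state '1' occurs in exactly those taxa and in no other taxon (including the outgroup).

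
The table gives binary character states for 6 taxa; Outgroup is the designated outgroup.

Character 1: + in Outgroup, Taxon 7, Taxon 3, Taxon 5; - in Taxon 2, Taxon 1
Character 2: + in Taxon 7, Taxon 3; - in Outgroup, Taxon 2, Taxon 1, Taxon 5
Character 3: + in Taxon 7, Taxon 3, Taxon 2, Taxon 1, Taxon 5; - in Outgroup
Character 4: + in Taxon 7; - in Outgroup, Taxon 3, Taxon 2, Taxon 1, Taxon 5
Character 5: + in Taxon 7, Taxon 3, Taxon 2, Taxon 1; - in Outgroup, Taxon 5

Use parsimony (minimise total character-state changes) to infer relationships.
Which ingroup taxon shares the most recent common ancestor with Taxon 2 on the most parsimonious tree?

Taxon 1

Character polarity is set by the outgroup: the derived state is whichever differs from the outgroup's state, so for Character 1 the derived state is '-', and for the remaining characters it is '+'.
Character 1 (derived state '-') is shared by Taxon 1 and Taxon 2 — a synapomorphy uniting that clade.
Character 2 (derived state '+') is shared by Taxon 3 and Taxon 7 — a synapomorphy uniting that clade.
Character 3 (derived state '+') is shared by all ingroup taxa — unites the whole ingroup.
Character 4 (derived state '+') is unique to Taxon 7 (autapomorphy; uninformative for grouping).
Only Taxon 1, Taxon 2, Taxon 3, and Taxon 7 show the derived state '+' for Character 5, supporting them as a clade.
Most parsimonious ingroup topology: (((Taxon 7,Taxon 3),(Taxon 2,Taxon 1)),Taxon 5).
Taxon 2 and Taxon 1 form a cherry on this tree, so they are sister taxa.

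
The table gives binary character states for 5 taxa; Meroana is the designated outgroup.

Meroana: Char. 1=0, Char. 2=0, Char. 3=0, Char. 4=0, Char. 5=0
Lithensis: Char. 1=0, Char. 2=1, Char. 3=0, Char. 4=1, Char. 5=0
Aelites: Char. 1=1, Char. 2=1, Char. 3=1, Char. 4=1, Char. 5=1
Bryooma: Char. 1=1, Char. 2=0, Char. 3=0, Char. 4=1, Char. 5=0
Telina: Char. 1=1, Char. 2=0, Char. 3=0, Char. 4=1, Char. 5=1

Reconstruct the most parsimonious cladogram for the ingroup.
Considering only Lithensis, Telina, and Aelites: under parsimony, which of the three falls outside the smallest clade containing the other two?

Lithensis

The outgroup has state '0' for every character, so '1' is the derived state throughout.
Char. 1: derived state '1' in Aelites, Bryooma, and Telina only — synapomorphy for {Aelites, Bryooma, Telina}.
Char. 2 (state '1') occurs in Aelites and Lithensis but conflicts with the nesting implied by the other characters — most parsimoniously interpreted as homoplasy.
Char. 3 (derived state '1') is unique to Aelites (autapomorphy; uninformative for grouping).
All ingroup taxa share the derived state '1' for Char. 4; it defines the ingroup but does not resolve relationships within it.
Only Aelites and Telina show the derived state '1' for Char. 5, supporting them as a clade.
Most parsimonious ingroup topology: (Lithensis,((Aelites,Telina),Bryooma)).
Telina and Aelites share a more recent common ancestor with each other than either does with Lithensis, so Lithensis is the least closely related of the three.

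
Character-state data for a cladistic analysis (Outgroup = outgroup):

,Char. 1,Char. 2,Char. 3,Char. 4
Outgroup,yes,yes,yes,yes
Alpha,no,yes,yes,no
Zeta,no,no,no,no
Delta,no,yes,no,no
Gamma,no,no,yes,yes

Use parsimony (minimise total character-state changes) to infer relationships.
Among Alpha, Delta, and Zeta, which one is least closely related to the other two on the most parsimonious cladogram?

The outgroup has state 'yes' for every character, so 'no' is the derived state throughout.
All ingroup taxa share the derived state 'no' for Char. 1; it defines the ingroup but does not resolve relationships within it.
Char. 2 (state 'no') occurs in Gamma and Zeta but conflicts with the nesting implied by the other characters — most parsimoniously interpreted as homoplasy.
Char. 3: derived state 'no' in Delta and Zeta only — synapomorphy for {Delta, Zeta}.
Char. 4: derived state 'no' in Alpha, Delta, and Zeta only — synapomorphy for {Alpha, Delta, Zeta}.
Most parsimonious ingroup topology: ((Alpha,(Zeta,Delta)),Gamma).
Delta and Zeta share a more recent common ancestor with each other than either does with Alpha, so Alpha is the least closely related of the three.

Alpha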